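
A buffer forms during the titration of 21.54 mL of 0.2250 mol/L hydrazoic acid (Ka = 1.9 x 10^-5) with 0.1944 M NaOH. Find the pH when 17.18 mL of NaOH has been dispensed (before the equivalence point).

5.07

Initial n(HN3) = 0.2250 x 0.02154 = 0.004847 mol.
n(NaOH) added = 0.1944 x 0.01718 = 0.003340 mol, converting that many moles of HN3 to N3-.
Remaining n(HN3) = 0.001507 mol; n(N3-) = 0.003340 mol.
By Henderson-Hasselbalch, pH = pKa + log([A^-]/[HA]) = 4.72 + log(0.003340/0.001507) = 4.72 + (+0.35) = 5.07.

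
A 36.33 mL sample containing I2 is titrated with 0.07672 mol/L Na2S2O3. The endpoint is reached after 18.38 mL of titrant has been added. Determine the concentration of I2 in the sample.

n(Na2S2O3) = 0.07672 x 0.01838 = 0.001410 mol.
From the balanced equation, 2 mol Na2S2O3 reacts with 1 mol I2, so n(I2) = 0.001410 x 1/2 = 0.0007051 mol.
[I2] = 0.0007051 / 0.03633 L = 0.0194 M.

0.0194 M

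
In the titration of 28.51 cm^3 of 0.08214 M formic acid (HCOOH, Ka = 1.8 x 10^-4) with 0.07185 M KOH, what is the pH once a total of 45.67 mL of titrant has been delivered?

n(acid) = 0.08214 x 0.02851 = 0.002342 mol; n(KOH) added = 0.07185 x 0.04567 = 0.003281 mol.
Base is in excess by 0.003281 - 0.002342 = 0.0009396 mol in a total volume of 0.07418 L.
[OH^-] = 0.0009396/0.07418 = 0.01267 M, so pOH = 1.90 and pH = 14.00 - 1.90 = 12.10.

12.10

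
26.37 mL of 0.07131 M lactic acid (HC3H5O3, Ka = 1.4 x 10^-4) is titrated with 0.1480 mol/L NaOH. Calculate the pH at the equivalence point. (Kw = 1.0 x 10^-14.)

n(HC3H5O3) = 0.07131 x 0.02637 = 0.001880 mol; V(NaOH) at equivalence = 0.001880/0.1480 = 0.01271 L.
At equivalence all the acid is converted to C3H5O3-; total volume = 0.02637 + 0.01271 = 0.03908 L, so [C3H5O3-] = 0.001880/0.03908 = 0.04812 M.
Kb = Kw/Ka = 1.0e-14 / 1.4 x 10^-4 = 7.14e-11.
[OH^-] = sqrt(Kb x [C3H5O3-]) = sqrt(7.14e-11 x 0.04812) = 1.85e-6 M.
pOH = 5.73, so pH = 14.00 - 5.73 = 8.27.

8.27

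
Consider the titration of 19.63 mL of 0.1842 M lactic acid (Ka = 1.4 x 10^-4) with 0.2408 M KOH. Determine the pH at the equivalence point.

8.44

n(HC3H5O3) = 0.1842 x 0.01963 = 0.003616 mol; V(KOH) at equivalence = 0.003616/0.2408 = 0.01502 L.
At equivalence all the acid is converted to C3H5O3-; total volume = 0.01963 + 0.01502 = 0.03465 L, so [C3H5O3-] = 0.003616/0.03465 = 0.1044 M.
Kb = Kw/Ka = 1.0e-14 / 1.4 x 10^-4 = 7.14e-11.
[OH^-] = sqrt(Kb x [C3H5O3-]) = sqrt(7.14e-11 x 0.1044) = 2.73e-6 M.
pOH = 5.56, so pH = 14.00 - 5.56 = 8.44.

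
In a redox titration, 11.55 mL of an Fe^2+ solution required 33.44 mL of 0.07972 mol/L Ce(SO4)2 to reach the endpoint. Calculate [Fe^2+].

0.231 M

n(Ce(SO4)2) = 0.07972 x 0.03344 = 0.002666 mol.
From the balanced equation, 1 mol Ce(SO4)2 reacts with 1 mol Fe^2+, so n(Fe^2+) = 0.002666 x 1/1 = 0.002666 mol.
[Fe^2+] = 0.002666 / 0.01155 L = 0.231 M.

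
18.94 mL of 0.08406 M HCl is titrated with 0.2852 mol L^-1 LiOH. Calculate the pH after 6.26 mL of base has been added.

11.88

n(acid) = 0.08406 x 0.01894 = 0.001592 mol; n(LiOH) added = 0.2852 x 0.006260 = 0.001785 mol.
Base is in excess by 0.001785 - 0.001592 = 0.0001933 mol in a total volume of 0.02520 L.
[OH^-] = 0.0001933/0.02520 = 0.007669 M, so pOH = 2.12 and pH = 14.00 - 2.12 = 11.88.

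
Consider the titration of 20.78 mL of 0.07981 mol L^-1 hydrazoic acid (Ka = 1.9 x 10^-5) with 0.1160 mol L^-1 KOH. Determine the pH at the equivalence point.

n(HN3) = 0.07981 x 0.02078 = 0.001658 mol; V(KOH) at equivalence = 0.001658/0.1160 = 0.01430 L.
At equivalence all the acid is converted to N3-; total volume = 0.02078 + 0.01430 = 0.03508 L, so [N3-] = 0.001658/0.03508 = 0.04728 M.
Kb = Kw/Ka = 1.0e-14 / 1.9 x 10^-5 = 5.26e-10.
[OH^-] = sqrt(Kb x [N3-]) = sqrt(5.26e-10 x 0.04728) = 4.99e-6 M.
pOH = 5.30, so pH = 14.00 - 5.30 = 8.70.

8.70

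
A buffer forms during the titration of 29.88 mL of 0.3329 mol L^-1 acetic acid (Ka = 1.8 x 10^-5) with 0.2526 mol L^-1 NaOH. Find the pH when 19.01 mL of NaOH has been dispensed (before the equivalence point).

Initial n(CH3COOH) = 0.3329 x 0.02988 = 0.009947 mol.
n(NaOH) added = 0.2526 x 0.01901 = 0.004802 mol, converting that many moles of CH3COOH to CH3COO-.
Remaining n(CH3COOH) = 0.005145 mol; n(CH3COO-) = 0.004802 mol.
By Henderson-Hasselbalch, pH = pKa + log([A^-]/[HA]) = 4.74 + log(0.004802/0.005145) = 4.74 + (-0.03) = 4.71.

4.71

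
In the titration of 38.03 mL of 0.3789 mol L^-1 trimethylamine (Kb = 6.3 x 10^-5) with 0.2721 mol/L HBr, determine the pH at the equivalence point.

5.30

n((CH3)3N) = 0.3789 x 0.03803 = 0.01441 mol; V(HBr) at equivalence = 0.01441/0.2721 = 0.05296 L.
At equivalence the base is fully converted to (CH3)3NH+; total volume = 0.09099 L, so [(CH3)3NH+] = 0.01441/0.09099 = 0.1584 M.
Ka((CH3)3NH+) = Kw/Kb = 1.0e-14 / 6.3 x 10^-5 = 1.59e-10.
[H^+] = sqrt(Ka x [(CH3)3NH+]) = sqrt(1.59e-10 x 0.1584) = 5.01e-6 M.
pH = -log(5.01e-6) = 5.30.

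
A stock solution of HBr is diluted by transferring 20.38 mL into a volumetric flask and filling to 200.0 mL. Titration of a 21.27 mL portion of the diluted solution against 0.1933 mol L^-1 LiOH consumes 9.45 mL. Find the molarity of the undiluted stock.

n(LiOH) = 0.1933 x 0.009450 = 0.001827 mol.
n(HBr) in the aliquot = 0.001827 mol.
[diluted HBr] = 0.001827 / 0.02127 = 0.08588 M.
Dilution factor = 200.0/20.38 = 9.814, so [stock] = 0.08588 x 9.814 = 0.843 M.

0.843 M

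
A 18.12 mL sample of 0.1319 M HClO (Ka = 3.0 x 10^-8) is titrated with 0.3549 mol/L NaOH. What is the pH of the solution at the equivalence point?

10.25

n(HClO) = 0.1319 x 0.01812 = 0.002390 mol; V(NaOH) at equivalence = 0.002390/0.3549 = 0.006734 L.
At equivalence all the acid is converted to ClO-; total volume = 0.01812 + 0.006734 = 0.02485 L, so [ClO-] = 0.002390/0.02485 = 0.09616 M.
Kb = Kw/Ka = 1.0e-14 / 3.0 x 10^-8 = 3.33e-7.
[OH^-] = sqrt(Kb x [ClO-]) = sqrt(3.33e-7 x 0.09616) = 0.000179 M.
pOH = 3.75, so pH = 14.00 - 3.75 = 10.25.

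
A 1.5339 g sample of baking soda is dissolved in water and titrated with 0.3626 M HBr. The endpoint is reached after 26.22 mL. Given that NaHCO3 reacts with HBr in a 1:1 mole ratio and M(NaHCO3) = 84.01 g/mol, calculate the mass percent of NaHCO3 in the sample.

52.1%

n(HBr) = 0.3626 x 0.02622 = 0.009507 mol.
n(NaHCO3) = 0.009507 / 1 = 0.009507 mol.
mass of NaHCO3 = 0.009507 x 84.01 = 0.7987 g.
% purity = 0.7987 / 1.5339 x 100 = 52.1%.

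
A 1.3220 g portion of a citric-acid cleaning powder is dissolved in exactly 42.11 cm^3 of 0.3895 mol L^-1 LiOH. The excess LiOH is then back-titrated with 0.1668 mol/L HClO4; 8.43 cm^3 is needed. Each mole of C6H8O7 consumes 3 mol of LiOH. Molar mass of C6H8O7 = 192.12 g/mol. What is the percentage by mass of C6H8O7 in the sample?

Total n(LiOH) added = 0.3895 x 0.04211 = 0.01640 mol.
n(HClO4) used = 0.1668 x 0.008430 = 0.001406 mol, which equals the excess n(LiOH).
So n(LiOH) consumed by the sample = 0.01640 - 0.001406 = 0.01500 mol.
n(C6H8O7) = 0.01500 / 3 = 0.004999 mol.
mass C6H8O7 = 0.004999 x 192.12 = 0.9603 g, so %C6H8O7 = 0.9603/1.3220 x 100 = 72.6%.

72.6%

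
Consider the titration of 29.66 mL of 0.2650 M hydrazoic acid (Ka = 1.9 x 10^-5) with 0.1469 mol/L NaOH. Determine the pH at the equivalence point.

n(HN3) = 0.2650 x 0.02966 = 0.007860 mol; V(NaOH) at equivalence = 0.007860/0.1469 = 0.05351 L.
At equivalence all the acid is converted to N3-; total volume = 0.02966 + 0.05351 = 0.08317 L, so [N3-] = 0.007860/0.08317 = 0.09451 M.
Kb = Kw/Ka = 1.0e-14 / 1.9 x 10^-5 = 5.26e-10.
[OH^-] = sqrt(Kb x [N3-]) = sqrt(5.26e-10 x 0.09451) = 7.05e-6 M.
pOH = 5.15, so pH = 14.00 - 5.15 = 8.85.

8.85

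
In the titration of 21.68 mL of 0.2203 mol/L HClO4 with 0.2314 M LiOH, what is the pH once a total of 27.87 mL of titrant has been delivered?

12.53

n(acid) = 0.2203 x 0.02168 = 0.004776 mol; n(LiOH) added = 0.2314 x 0.02787 = 0.006449 mol.
Base is in excess by 0.006449 - 0.004776 = 0.001673 mol in a total volume of 0.04955 L.
[OH^-] = 0.001673/0.04955 = 0.03376 M, so pOH = 1.47 and pH = 14.00 - 1.47 = 12.53.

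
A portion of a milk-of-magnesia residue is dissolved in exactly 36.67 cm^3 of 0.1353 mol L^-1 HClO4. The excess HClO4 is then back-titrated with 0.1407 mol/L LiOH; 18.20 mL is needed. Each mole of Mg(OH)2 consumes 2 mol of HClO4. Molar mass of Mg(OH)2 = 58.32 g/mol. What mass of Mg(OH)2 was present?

0.0700 g

Total n(HClO4) added = 0.1353 x 0.03667 = 0.004961 mol.
n(LiOH) used = 0.1407 x 0.01820 = 0.002561 mol, which equals the excess n(HClO4).
So n(HClO4) consumed by the sample = 0.004961 - 0.002561 = 0.002401 mol.
n(Mg(OH)2) = 0.002401 / 2 = 0.001200 mol.
mass = 0.001200 mol x 58.32 g/mol = 0.0700 g.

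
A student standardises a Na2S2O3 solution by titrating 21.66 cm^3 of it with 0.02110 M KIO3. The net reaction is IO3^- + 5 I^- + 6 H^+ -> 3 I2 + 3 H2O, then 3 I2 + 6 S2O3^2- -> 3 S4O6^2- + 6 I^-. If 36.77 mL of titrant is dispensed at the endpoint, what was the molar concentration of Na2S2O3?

n(KIO3) = 0.02110 x 0.03677 = 0.0007758 mol.
From the balanced equation, 1 mol KIO3 reacts with 6 mol Na2S2O3, so n(Na2S2O3) = 0.0007758 x 6/1 = 0.004655 mol.
[Na2S2O3] = 0.004655 / 0.02166 L = 0.215 M.

0.215 M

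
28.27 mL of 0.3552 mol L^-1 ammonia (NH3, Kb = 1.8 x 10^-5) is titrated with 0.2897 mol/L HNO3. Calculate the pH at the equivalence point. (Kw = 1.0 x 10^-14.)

5.03

n(NH3) = 0.3552 x 0.02827 = 0.01004 mol; V(HNO3) at equivalence = 0.01004/0.2897 = 0.03466 L.
At equivalence the base is fully converted to NH4+; total volume = 0.06293 L, so [NH4+] = 0.01004/0.06293 = 0.1596 M.
Ka(NH4+) = Kw/Kb = 1.0e-14 / 1.8 x 10^-5 = 5.56e-10.
[H^+] = sqrt(Ka x [NH4+]) = sqrt(5.56e-10 x 0.1596) = 9.42e-6 M.
pH = -log(9.42e-6) = 5.03.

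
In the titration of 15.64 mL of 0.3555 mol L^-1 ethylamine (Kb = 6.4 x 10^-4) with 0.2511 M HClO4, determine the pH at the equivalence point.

5.82

n(C2H5NH2) = 0.3555 x 0.01564 = 0.005560 mol; V(HClO4) at equivalence = 0.005560/0.2511 = 0.02214 L.
At equivalence the base is fully converted to C2H5NH3+; total volume = 0.03778 L, so [C2H5NH3+] = 0.005560/0.03778 = 0.1472 M.
Ka(C2H5NH3+) = Kw/Kb = 1.0e-14 / 6.4 x 10^-4 = 1.56e-11.
[H^+] = sqrt(Ka x [C2H5NH3+]) = sqrt(1.56e-11 x 0.1472) = 1.52e-6 M.
pH = -log(1.52e-6) = 5.82.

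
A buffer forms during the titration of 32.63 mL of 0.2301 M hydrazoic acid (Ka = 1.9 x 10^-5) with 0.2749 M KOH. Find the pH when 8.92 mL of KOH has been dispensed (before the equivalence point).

Initial n(HN3) = 0.2301 x 0.03263 = 0.007508 mol.
n(KOH) added = 0.2749 x 0.008920 = 0.002452 mol, converting that many moles of HN3 to N3-.
Remaining n(HN3) = 0.005056 mol; n(N3-) = 0.002452 mol.
By Henderson-Hasselbalch, pH = pKa + log([A^-]/[HA]) = 4.72 + log(0.002452/0.005056) = 4.72 + (-0.31) = 4.41.

4.41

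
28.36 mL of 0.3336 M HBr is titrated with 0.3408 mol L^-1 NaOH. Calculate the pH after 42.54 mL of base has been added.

12.85

n(acid) = 0.3336 x 0.02836 = 0.009461 mol; n(NaOH) added = 0.3408 x 0.04254 = 0.01450 mol.
Base is in excess by 0.01450 - 0.009461 = 0.005037 mol in a total volume of 0.07090 L.
[OH^-] = 0.005037/0.07090 = 0.07104 M, so pOH = 1.15 and pH = 14.00 - 1.15 = 12.85.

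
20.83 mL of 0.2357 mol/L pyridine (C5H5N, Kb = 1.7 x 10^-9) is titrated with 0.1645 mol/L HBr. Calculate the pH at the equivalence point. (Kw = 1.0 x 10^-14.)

3.12

n(C5H5N) = 0.2357 x 0.02083 = 0.004910 mol; V(HBr) at equivalence = 0.004910/0.1645 = 0.02985 L.
At equivalence the base is fully converted to C5H5NH+; total volume = 0.05068 L, so [C5H5NH+] = 0.004910/0.05068 = 0.09688 M.
Ka(C5H5NH+) = Kw/Kb = 1.0e-14 / 1.7 x 10^-9 = 5.88e-6.
[H^+] = sqrt(Ka x [C5H5NH+]) = sqrt(5.88e-6 x 0.09688) = 0.000755 M.
pH = -log(0.000755) = 3.12.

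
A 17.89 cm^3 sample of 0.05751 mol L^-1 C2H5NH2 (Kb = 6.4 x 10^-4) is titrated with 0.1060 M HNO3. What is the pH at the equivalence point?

n(C2H5NH2) = 0.05751 x 0.01789 = 0.001029 mol; V(HNO3) at equivalence = 0.001029/0.1060 = 0.009706 L.
At equivalence the base is fully converted to C2H5NH3+; total volume = 0.02760 L, so [C2H5NH3+] = 0.001029/0.02760 = 0.03728 M.
Ka(C2H5NH3+) = Kw/Kb = 1.0e-14 / 6.4 x 10^-4 = 1.56e-11.
[H^+] = sqrt(Ka x [C2H5NH3+]) = sqrt(1.56e-11 x 0.03728) = 7.63e-7 M.
pH = -log(7.63e-7) = 6.12.

6.12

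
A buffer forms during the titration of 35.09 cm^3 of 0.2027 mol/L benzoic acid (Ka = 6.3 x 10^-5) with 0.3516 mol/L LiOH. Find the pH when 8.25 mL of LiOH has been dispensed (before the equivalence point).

4.04

Initial n(C6H5COOH) = 0.2027 x 0.03509 = 0.007113 mol.
n(LiOH) added = 0.3516 x 0.008250 = 0.002901 mol, converting that many moles of C6H5COOH to C6H5COO-.
Remaining n(C6H5COOH) = 0.004212 mol; n(C6H5COO-) = 0.002901 mol.
By Henderson-Hasselbalch, pH = pKa + log([A^-]/[HA]) = 4.20 + log(0.002901/0.004212) = 4.20 + (-0.16) = 4.04.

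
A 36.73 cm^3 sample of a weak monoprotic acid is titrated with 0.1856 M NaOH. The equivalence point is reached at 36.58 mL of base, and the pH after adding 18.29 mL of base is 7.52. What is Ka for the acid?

18.29 mL is half of the equivalence volume, so this is the half-equivalence point where [HA] = [A^-].
At half-equivalence pH = pKa, so pKa = 7.52.
Ka = 10^(-7.52) = 3.0 x 10^-8.

3.0 x 10^-8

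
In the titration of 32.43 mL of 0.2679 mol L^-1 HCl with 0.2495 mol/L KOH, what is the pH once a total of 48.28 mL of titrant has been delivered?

n(acid) = 0.2679 x 0.03243 = 0.008688 mol; n(KOH) added = 0.2495 x 0.04828 = 0.01205 mol.
Base is in excess by 0.01205 - 0.008688 = 0.003358 mol in a total volume of 0.08071 L.
[OH^-] = 0.003358/0.08071 = 0.04160 M, so pOH = 1.38 and pH = 14.00 - 1.38 = 12.62.

12.62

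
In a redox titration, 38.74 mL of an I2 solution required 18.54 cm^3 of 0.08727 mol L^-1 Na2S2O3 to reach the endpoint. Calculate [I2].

n(Na2S2O3) = 0.08727 x 0.01854 = 0.001618 mol.
From the balanced equation, 2 mol Na2S2O3 reacts with 1 mol I2, so n(I2) = 0.001618 x 1/2 = 0.0008090 mol.
[I2] = 0.0008090 / 0.03874 L = 0.0209 M.

0.0209 M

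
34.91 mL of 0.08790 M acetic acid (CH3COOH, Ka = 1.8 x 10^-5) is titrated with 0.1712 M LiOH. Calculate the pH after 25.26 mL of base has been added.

12.32

n(acid) = 0.08790 x 0.03491 = 0.003069 mol; n(LiOH) added = 0.1712 x 0.02526 = 0.004325 mol.
Base is in excess by 0.004325 - 0.003069 = 0.001256 mol in a total volume of 0.06017 L.
[OH^-] = 0.001256/0.06017 = 0.02087 M, so pOH = 1.68 and pH = 14.00 - 1.68 = 12.32.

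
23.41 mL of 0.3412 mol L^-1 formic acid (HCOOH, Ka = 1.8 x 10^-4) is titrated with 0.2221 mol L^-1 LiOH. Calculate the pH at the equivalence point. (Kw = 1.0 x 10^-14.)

n(HCOOH) = 0.3412 x 0.02341 = 0.007987 mol; V(LiOH) at equivalence = 0.007987/0.2221 = 0.03596 L.
At equivalence all the acid is converted to HCOO-; total volume = 0.02341 + 0.03596 = 0.05937 L, so [HCOO-] = 0.007987/0.05937 = 0.1345 M.
Kb = Kw/Ka = 1.0e-14 / 1.8 x 10^-4 = 5.56e-11.
[OH^-] = sqrt(Kb x [HCOO-]) = sqrt(5.56e-11 x 0.1345) = 2.73e-6 M.
pOH = 5.56, so pH = 14.00 - 5.56 = 8.44.

8.44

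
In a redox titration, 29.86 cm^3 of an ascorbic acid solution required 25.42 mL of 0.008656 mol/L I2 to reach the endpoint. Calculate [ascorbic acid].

0.00737 M

n(I2) = 0.008656 x 0.02542 = 0.0002200 mol.
From the balanced equation, 1 mol I2 reacts with 1 mol ascorbic acid, so n(ascorbic acid) = 0.0002200 x 1/1 = 0.0002200 mol.
[ascorbic acid] = 0.0002200 / 0.02986 L = 0.00737 M.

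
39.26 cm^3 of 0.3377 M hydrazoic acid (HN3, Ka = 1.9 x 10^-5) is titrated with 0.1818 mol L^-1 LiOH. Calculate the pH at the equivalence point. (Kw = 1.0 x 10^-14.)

8.90

n(HN3) = 0.3377 x 0.03926 = 0.01326 mol; V(LiOH) at equivalence = 0.01326/0.1818 = 0.07293 L.
At equivalence all the acid is converted to N3-; total volume = 0.03926 + 0.07293 = 0.1122 L, so [N3-] = 0.01326/0.1122 = 0.1182 M.
Kb = Kw/Ka = 1.0e-14 / 1.9 x 10^-5 = 5.26e-10.
[OH^-] = sqrt(Kb x [N3-]) = sqrt(5.26e-10 x 0.1182) = 7.89e-6 M.
pOH = 5.10, so pH = 14.00 - 5.10 = 8.90.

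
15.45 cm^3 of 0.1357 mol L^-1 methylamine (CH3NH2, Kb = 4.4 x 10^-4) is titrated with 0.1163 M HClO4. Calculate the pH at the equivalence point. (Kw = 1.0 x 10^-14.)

n(CH3NH2) = 0.1357 x 0.01545 = 0.002097 mol; V(HClO4) at equivalence = 0.002097/0.1163 = 0.01803 L.
At equivalence the base is fully converted to CH3NH3+; total volume = 0.03348 L, so [CH3NH3+] = 0.002097/0.03348 = 0.06263 M.
Ka(CH3NH3+) = Kw/Kb = 1.0e-14 / 4.4 x 10^-4 = 2.27e-11.
[H^+] = sqrt(Ka x [CH3NH3+]) = sqrt(2.27e-11 x 0.06263) = 1.19e-6 M.
pH = -log(1.19e-6) = 5.92.

5.92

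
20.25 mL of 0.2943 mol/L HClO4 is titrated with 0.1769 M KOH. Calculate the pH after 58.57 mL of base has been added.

12.75

n(acid) = 0.2943 x 0.02025 = 0.005960 mol; n(KOH) added = 0.1769 x 0.05857 = 0.01036 mol.
Base is in excess by 0.01036 - 0.005960 = 0.004401 mol in a total volume of 0.07882 L.
[OH^-] = 0.004401/0.07882 = 0.05584 M, so pOH = 1.25 and pH = 14.00 - 1.25 = 12.75.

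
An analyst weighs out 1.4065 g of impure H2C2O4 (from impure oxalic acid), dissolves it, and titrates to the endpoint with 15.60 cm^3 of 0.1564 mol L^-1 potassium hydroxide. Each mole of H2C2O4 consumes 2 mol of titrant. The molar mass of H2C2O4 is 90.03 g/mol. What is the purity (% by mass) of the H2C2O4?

n(KOH) = 0.1564 x 0.01560 = 0.002440 mol.
n(H2C2O4) = 0.002440 / 2 = 0.001220 mol.
mass of H2C2O4 = 0.001220 x 90.03 = 0.1098 g.
% purity = 0.1098 / 1.4065 x 100 = 7.81%.

7.81%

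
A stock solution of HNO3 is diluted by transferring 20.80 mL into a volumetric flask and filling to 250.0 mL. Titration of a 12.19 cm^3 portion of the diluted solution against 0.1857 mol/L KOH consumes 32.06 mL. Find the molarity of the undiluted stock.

5.87 M

n(KOH) = 0.1857 x 0.03206 = 0.005954 mol.
n(HNO3) in the aliquot = 0.005954 mol.
[diluted HNO3] = 0.005954 / 0.01219 = 0.4884 M.
Dilution factor = 250.0/20.80 = 12.02, so [stock] = 0.4884 x 12.02 = 5.87 M.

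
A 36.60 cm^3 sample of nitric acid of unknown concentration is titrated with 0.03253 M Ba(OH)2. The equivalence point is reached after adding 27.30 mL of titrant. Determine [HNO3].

0.0485 M

n(Ba(OH)2) delivered = 0.03253 x 0.02730 = 0.0008881 mol.
The reaction is 2 HNO3 + 1 Ba(OH)2, so n(HNO3) = 0.0008881 x 2/1 = 0.001776 mol.
[HNO3] = 0.001776 mol / 0.03660 L = 0.0485 M.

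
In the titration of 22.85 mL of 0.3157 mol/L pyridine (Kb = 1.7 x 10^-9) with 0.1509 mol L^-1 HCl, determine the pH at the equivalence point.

n(C5H5N) = 0.3157 x 0.02285 = 0.007214 mol; V(HCl) at equivalence = 0.007214/0.1509 = 0.04780 L.
At equivalence the base is fully converted to C5H5NH+; total volume = 0.07065 L, so [C5H5NH+] = 0.007214/0.07065 = 0.1021 M.
Ka(C5H5NH+) = Kw/Kb = 1.0e-14 / 1.7 x 10^-9 = 5.88e-6.
[H^+] = sqrt(Ka x [C5H5NH+]) = sqrt(5.88e-6 x 0.1021) = 0.000775 M.
pH = -log(0.000775) = 3.11.

3.11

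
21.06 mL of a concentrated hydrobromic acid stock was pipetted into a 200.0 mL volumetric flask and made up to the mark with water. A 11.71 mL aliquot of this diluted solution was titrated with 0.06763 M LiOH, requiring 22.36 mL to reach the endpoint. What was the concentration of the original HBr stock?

1.23 M

n(LiOH) = 0.06763 x 0.02236 = 0.001512 mol.
n(HBr) in the aliquot = 0.001512 mol.
[diluted HBr] = 0.001512 / 0.01171 = 0.1291 M.
Dilution factor = 200.0/21.06 = 9.497, so [stock] = 0.1291 x 9.497 = 1.23 M.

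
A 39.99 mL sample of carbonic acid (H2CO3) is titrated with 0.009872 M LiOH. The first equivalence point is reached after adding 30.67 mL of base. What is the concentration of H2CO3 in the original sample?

n(LiOH) = 0.009872 x 0.03067 = 0.0003028 mol.
At the first equivalence point, 1 mol OH^- react per mol H2CO3, so n(H2CO3) = 0.0003028 / 1 = 0.0003028 mol.
[H2CO3] = 0.0003028 / 0.03999 L = 0.00757 M.

0.00757 M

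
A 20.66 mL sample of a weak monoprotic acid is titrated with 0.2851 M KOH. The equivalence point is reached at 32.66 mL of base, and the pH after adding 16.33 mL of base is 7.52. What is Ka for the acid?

16.33 mL is half of the equivalence volume, so this is the half-equivalence point where [HA] = [A^-].
At half-equivalence pH = pKa, so pKa = 7.52.
Ka = 10^(-7.52) = 3.0 x 10^-8.

3.0 x 10^-8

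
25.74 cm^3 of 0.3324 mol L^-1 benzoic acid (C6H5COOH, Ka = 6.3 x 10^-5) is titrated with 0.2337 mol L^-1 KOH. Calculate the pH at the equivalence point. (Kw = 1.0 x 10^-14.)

n(C6H5COOH) = 0.3324 x 0.02574 = 0.008556 mol; V(KOH) at equivalence = 0.008556/0.2337 = 0.03661 L.
At equivalence all the acid is converted to C6H5COO-; total volume = 0.02574 + 0.03661 = 0.06235 L, so [C6H5COO-] = 0.008556/0.06235 = 0.1372 M.
Kb = Kw/Ka = 1.0e-14 / 6.3 x 10^-5 = 1.59e-10.
[OH^-] = sqrt(Kb x [C6H5COO-]) = sqrt(1.59e-10 x 0.1372) = 4.67e-6 M.
pOH = 5.33, so pH = 14.00 - 5.33 = 8.67.

8.67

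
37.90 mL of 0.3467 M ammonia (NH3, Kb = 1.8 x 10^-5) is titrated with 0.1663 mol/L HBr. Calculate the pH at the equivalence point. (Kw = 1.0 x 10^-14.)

n(NH3) = 0.3467 x 0.03790 = 0.01314 mol; V(HBr) at equivalence = 0.01314/0.1663 = 0.07901 L.
At equivalence the base is fully converted to NH4+; total volume = 0.1169 L, so [NH4+] = 0.01314/0.1169 = 0.1124 M.
Ka(NH4+) = Kw/Kb = 1.0e-14 / 1.8 x 10^-5 = 5.56e-10.
[H^+] = sqrt(Ka x [NH4+]) = sqrt(5.56e-10 x 0.1124) = 7.90e-6 M.
pH = -log(7.90e-6) = 5.10.

5.10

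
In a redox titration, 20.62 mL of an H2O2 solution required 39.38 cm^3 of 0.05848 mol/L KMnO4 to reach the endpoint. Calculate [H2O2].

0.279 M

n(KMnO4) = 0.05848 x 0.03938 = 0.002303 mol.
From the balanced equation, 2 mol KMnO4 reacts with 5 mol H2O2, so n(H2O2) = 0.002303 x 5/2 = 0.005757 mol.
[H2O2] = 0.005757 / 0.02062 L = 0.279 M.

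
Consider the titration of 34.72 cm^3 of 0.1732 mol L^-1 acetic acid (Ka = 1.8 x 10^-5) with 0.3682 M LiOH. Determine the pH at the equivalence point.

n(CH3COOH) = 0.1732 x 0.03472 = 0.006014 mol; V(LiOH) at equivalence = 0.006014/0.3682 = 0.01633 L.
At equivalence all the acid is converted to CH3COO-; total volume = 0.03472 + 0.01633 = 0.05105 L, so [CH3COO-] = 0.006014/0.05105 = 0.1178 M.
Kb = Kw/Ka = 1.0e-14 / 1.8 x 10^-5 = 5.56e-10.
[OH^-] = sqrt(Kb x [CH3COO-]) = sqrt(5.56e-10 x 0.1178) = 8.09e-6 M.
pOH = 5.09, so pH = 14.00 - 5.09 = 8.91.

8.91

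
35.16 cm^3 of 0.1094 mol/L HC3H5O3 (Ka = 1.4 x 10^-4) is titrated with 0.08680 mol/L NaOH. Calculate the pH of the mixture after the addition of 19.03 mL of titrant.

Initial n(HC3H5O3) = 0.1094 x 0.03516 = 0.003847 mol.
n(NaOH) added = 0.08680 x 0.01903 = 0.001652 mol, converting that many moles of HC3H5O3 to C3H5O3-.
Remaining n(HC3H5O3) = 0.002195 mol; n(C3H5O3-) = 0.001652 mol.
By Henderson-Hasselbalch, pH = pKa + log([A^-]/[HA]) = 3.85 + log(0.001652/0.002195) = 3.85 + (-0.12) = 3.73.

3.73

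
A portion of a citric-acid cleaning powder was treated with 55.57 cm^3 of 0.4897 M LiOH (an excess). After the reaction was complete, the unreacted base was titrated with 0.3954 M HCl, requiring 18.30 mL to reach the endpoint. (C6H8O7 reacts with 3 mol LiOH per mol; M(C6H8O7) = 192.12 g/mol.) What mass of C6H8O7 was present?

1.28 g

Total n(LiOH) added = 0.4897 x 0.05557 = 0.02721 mol.
n(HCl) used = 0.3954 x 0.01830 = 0.007236 mol, which equals the excess n(LiOH).
So n(LiOH) consumed by the sample = 0.02721 - 0.007236 = 0.01998 mol.
n(C6H8O7) = 0.01998 / 3 = 0.006659 mol.
mass = 0.006659 mol x 192.12 g/mol = 1.28 g.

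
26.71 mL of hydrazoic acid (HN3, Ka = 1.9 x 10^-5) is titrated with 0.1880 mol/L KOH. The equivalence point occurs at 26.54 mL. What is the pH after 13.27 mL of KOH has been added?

13.27 mL is exactly half the equivalence volume (26.54/2), i.e. the half-equivalence point.
There, n(HA) = n(A^-), so pH = pKa = -log(1.9 x 10^-5) = 4.72.

4.72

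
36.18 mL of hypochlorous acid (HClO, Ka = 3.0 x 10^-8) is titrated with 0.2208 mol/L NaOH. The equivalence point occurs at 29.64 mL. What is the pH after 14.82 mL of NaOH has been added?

7.52

14.82 mL is exactly half the equivalence volume (29.64/2), i.e. the half-equivalence point.
There, n(HA) = n(A^-), so pH = pKa = -log(3.0 x 10^-8) = 7.52.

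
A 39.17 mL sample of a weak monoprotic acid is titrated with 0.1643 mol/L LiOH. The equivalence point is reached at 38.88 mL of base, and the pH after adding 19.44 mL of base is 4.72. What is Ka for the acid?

19.44 mL is half of the equivalence volume, so this is the half-equivalence point where [HA] = [A^-].
At half-equivalence pH = pKa, so pKa = 4.72.
Ka = 10^(-4.72) = 1.9 x 10^-5.

1.9 x 10^-5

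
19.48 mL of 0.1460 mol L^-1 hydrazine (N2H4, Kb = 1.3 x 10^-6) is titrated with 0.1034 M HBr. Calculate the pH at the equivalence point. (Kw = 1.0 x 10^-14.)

4.67

n(N2H4) = 0.1460 x 0.01948 = 0.002844 mol; V(HBr) at equivalence = 0.002844/0.1034 = 0.02751 L.
At equivalence the base is fully converted to N2H5+; total volume = 0.04699 L, so [N2H5+] = 0.002844/0.04699 = 0.06053 M.
Ka(N2H5+) = Kw/Kb = 1.0e-14 / 1.3 x 10^-6 = 7.69e-9.
[H^+] = sqrt(Ka x [N2H5+]) = sqrt(7.69e-9 x 0.06053) = 2.16e-5 M.
pH = -log(2.16e-5) = 4.67.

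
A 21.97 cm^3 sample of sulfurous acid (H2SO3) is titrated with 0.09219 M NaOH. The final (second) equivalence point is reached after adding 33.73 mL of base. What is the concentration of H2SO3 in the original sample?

0.0708 M

n(NaOH) = 0.09219 x 0.03373 = 0.003110 mol.
At the final (second) equivalence point, 2 mol OH^- react per mol H2SO3, so n(H2SO3) = 0.003110 / 2 = 0.001555 mol.
[H2SO3] = 0.001555 / 0.02197 L = 0.0708 M.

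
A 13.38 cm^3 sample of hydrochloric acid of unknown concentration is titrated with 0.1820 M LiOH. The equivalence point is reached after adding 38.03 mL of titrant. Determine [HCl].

n(LiOH) delivered = 0.1820 x 0.03803 = 0.006921 mol.
For a 1:1 reaction, n(HCl) = 0.006921 mol.
[HCl] = 0.006921 mol / 0.01338 L = 0.517 M.

0.517 M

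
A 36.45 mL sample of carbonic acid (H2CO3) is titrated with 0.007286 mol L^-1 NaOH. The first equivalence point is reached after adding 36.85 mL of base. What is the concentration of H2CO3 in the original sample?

n(NaOH) = 0.007286 x 0.03685 = 0.0002685 mol.
At the first equivalence point, 1 mol OH^- react per mol H2CO3, so n(H2CO3) = 0.0002685 / 1 = 0.0002685 mol.
[H2CO3] = 0.0002685 / 0.03645 L = 0.00737 M.

0.00737 M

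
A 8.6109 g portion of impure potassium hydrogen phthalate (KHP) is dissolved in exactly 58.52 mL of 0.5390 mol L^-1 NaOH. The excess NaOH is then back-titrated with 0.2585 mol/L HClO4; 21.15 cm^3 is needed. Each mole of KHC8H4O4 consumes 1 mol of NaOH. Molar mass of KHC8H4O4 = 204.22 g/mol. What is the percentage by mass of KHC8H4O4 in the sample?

61.8%

Total n(NaOH) added = 0.5390 x 0.05852 = 0.03154 mol.
n(HClO4) used = 0.2585 x 0.02115 = 0.005467 mol, which equals the excess n(NaOH).
So n(NaOH) consumed by the sample = 0.03154 - 0.005467 = 0.02608 mol.
n(KHC8H4O4) = 0.02608 / 1 = 0.02608 mol.
mass KHC8H4O4 = 0.02608 x 204.22 = 5.325 g, so %KHC8H4O4 = 5.325/8.6109 x 100 = 61.8%.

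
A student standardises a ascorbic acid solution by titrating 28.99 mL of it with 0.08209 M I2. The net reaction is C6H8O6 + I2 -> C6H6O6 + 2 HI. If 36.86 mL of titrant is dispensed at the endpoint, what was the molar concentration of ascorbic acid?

n(I2) = 0.08209 x 0.03686 = 0.003026 mol.
From the balanced equation, 1 mol I2 reacts with 1 mol ascorbic acid, so n(ascorbic acid) = 0.003026 x 1/1 = 0.003026 mol.
[ascorbic acid] = 0.003026 / 0.02899 L = 0.104 M.

0.104 M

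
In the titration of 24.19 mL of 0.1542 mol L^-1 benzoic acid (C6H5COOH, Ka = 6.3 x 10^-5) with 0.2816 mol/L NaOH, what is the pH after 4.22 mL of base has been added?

3.87

Initial n(C6H5COOH) = 0.1542 x 0.02419 = 0.003730 mol.
n(NaOH) added = 0.2816 x 0.004220 = 0.001188 mol, converting that many moles of C6H5COOH to C6H5COO-.
Remaining n(C6H5COOH) = 0.002542 mol; n(C6H5COO-) = 0.001188 mol.
By Henderson-Hasselbalch, pH = pKa + log([A^-]/[HA]) = 4.20 + log(0.001188/0.002542) = 4.20 + (-0.33) = 3.87.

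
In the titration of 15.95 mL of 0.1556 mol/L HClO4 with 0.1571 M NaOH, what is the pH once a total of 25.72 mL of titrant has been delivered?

n(acid) = 0.1556 x 0.01595 = 0.002482 mol; n(NaOH) added = 0.1571 x 0.02572 = 0.004041 mol.
Base is in excess by 0.004041 - 0.002482 = 0.001559 mol in a total volume of 0.04167 L.
[OH^-] = 0.001559/0.04167 = 0.03741 M, so pOH = 1.43 and pH = 14.00 - 1.43 = 12.57.

12.57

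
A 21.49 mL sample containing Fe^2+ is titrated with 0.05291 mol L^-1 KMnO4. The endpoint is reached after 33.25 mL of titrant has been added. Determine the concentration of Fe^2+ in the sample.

0.409 M

n(KMnO4) = 0.05291 x 0.03325 = 0.001759 mol.
From the balanced equation, 1 mol KMnO4 reacts with 5 mol Fe^2+, so n(Fe^2+) = 0.001759 x 5/1 = 0.008796 mol.
[Fe^2+] = 0.008796 / 0.02149 L = 0.409 M.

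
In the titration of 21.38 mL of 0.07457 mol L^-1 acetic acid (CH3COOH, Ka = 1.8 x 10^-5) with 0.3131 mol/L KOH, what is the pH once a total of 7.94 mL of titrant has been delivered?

n(acid) = 0.07457 x 0.02138 = 0.001594 mol; n(KOH) added = 0.3131 x 0.007940 = 0.002486 mol.
Base is in excess by 0.002486 - 0.001594 = 0.0008917 mol in a total volume of 0.02932 L.
[OH^-] = 0.0008917/0.02932 = 0.03041 M, so pOH = 1.52 and pH = 14.00 - 1.52 = 12.48.

12.48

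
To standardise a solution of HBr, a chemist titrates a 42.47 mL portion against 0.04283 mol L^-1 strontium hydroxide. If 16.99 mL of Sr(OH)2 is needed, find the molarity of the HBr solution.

0.0343 M

n(Sr(OH)2) delivered = 0.04283 x 0.01699 = 0.0007277 mol.
The reaction is 2 HBr + 1 Sr(OH)2, so n(HBr) = 0.0007277 x 2/1 = 0.001455 mol.
[HBr] = 0.001455 mol / 0.04247 L = 0.0343 M.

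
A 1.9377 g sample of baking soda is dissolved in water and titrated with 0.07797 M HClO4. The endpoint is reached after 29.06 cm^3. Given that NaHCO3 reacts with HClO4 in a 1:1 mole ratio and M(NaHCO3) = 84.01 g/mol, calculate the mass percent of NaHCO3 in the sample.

9.82%

n(HClO4) = 0.07797 x 0.02906 = 0.002266 mol.
n(NaHCO3) = 0.002266 / 1 = 0.002266 mol.
mass of NaHCO3 = 0.002266 x 84.01 = 0.1904 g.
% purity = 0.1904 / 1.9377 x 100 = 9.82%.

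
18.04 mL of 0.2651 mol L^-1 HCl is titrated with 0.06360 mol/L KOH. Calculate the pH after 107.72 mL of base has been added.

12.22

n(acid) = 0.2651 x 0.01804 = 0.004782 mol; n(KOH) added = 0.06360 x 0.1077 = 0.006851 mol.
Base is in excess by 0.006851 - 0.004782 = 0.002069 mol in a total volume of 0.1258 L.
[OH^-] = 0.002069/0.1258 = 0.01645 M, so pOH = 1.78 and pH = 14.00 - 1.78 = 12.22.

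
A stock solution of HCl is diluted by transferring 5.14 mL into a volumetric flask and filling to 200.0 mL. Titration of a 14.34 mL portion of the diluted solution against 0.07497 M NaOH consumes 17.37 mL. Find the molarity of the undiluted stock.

n(NaOH) = 0.07497 x 0.01737 = 0.001302 mol.
n(HCl) in the aliquot = 0.001302 mol.
[diluted HCl] = 0.001302 / 0.01434 = 0.09081 M.
Dilution factor = 200.0/5.140 = 38.91, so [stock] = 0.09081 x 38.91 = 3.53 M.

3.53 M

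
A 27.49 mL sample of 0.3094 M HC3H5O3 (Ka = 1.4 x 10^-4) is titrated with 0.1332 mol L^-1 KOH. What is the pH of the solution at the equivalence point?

n(HC3H5O3) = 0.3094 x 0.02749 = 0.008505 mol; V(KOH) at equivalence = 0.008505/0.1332 = 0.06385 L.
At equivalence all the acid is converted to C3H5O3-; total volume = 0.02749 + 0.06385 = 0.09134 L, so [C3H5O3-] = 0.008505/0.09134 = 0.09311 M.
Kb = Kw/Ka = 1.0e-14 / 1.4 x 10^-4 = 7.14e-11.
[OH^-] = sqrt(Kb x [C3H5O3-]) = sqrt(7.14e-11 x 0.09311) = 2.58e-6 M.
pOH = 5.59, so pH = 14.00 - 5.59 = 8.41.

8.41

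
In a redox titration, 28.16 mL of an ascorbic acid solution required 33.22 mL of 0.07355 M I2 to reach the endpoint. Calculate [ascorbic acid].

0.0868 M

n(I2) = 0.07355 x 0.03322 = 0.002443 mol.
From the balanced equation, 1 mol I2 reacts with 1 mol ascorbic acid, so n(ascorbic acid) = 0.002443 x 1/1 = 0.002443 mol.
[ascorbic acid] = 0.002443 / 0.02816 L = 0.0868 M.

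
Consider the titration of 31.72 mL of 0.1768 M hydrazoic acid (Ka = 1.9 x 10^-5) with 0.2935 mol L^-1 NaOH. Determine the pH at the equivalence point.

8.88

n(HN3) = 0.1768 x 0.03172 = 0.005608 mol; V(NaOH) at equivalence = 0.005608/0.2935 = 0.01911 L.
At equivalence all the acid is converted to N3-; total volume = 0.03172 + 0.01911 = 0.05083 L, so [N3-] = 0.005608/0.05083 = 0.1103 M.
Kb = Kw/Ka = 1.0e-14 / 1.9 x 10^-5 = 5.26e-10.
[OH^-] = sqrt(Kb x [N3-]) = sqrt(5.26e-10 x 0.1103) = 7.62e-6 M.
pOH = 5.12, so pH = 14.00 - 5.12 = 8.88.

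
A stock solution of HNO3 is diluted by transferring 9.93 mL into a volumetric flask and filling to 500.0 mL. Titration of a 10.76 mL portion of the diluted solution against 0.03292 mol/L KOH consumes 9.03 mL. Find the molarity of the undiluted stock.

1.39 M

n(KOH) = 0.03292 x 0.009030 = 0.0002973 mol.
n(HNO3) in the aliquot = 0.0002973 mol.
[diluted HNO3] = 0.0002973 / 0.01076 = 0.02763 M.
Dilution factor = 500.0/9.930 = 50.35, so [stock] = 0.02763 x 50.35 = 1.39 M.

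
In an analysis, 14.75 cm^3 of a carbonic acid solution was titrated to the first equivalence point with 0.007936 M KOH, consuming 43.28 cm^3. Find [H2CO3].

n(KOH) = 0.007936 x 0.04328 = 0.0003435 mol.
At the first equivalence point, 1 mol OH^- react per mol H2CO3, so n(H2CO3) = 0.0003435 / 1 = 0.0003435 mol.
[H2CO3] = 0.0003435 / 0.01475 L = 0.0233 M.

0.0233 M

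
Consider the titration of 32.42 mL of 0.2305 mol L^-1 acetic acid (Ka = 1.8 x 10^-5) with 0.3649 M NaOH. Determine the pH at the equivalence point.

8.95

n(CH3COOH) = 0.2305 x 0.03242 = 0.007473 mol; V(NaOH) at equivalence = 0.007473/0.3649 = 0.02048 L.
At equivalence all the acid is converted to CH3COO-; total volume = 0.03242 + 0.02048 = 0.05290 L, so [CH3COO-] = 0.007473/0.05290 = 0.1413 M.
Kb = Kw/Ka = 1.0e-14 / 1.8 x 10^-5 = 5.56e-10.
[OH^-] = sqrt(Kb x [CH3COO-]) = sqrt(5.56e-10 x 0.1413) = 8.86e-6 M.
pOH = 5.05, so pH = 14.00 - 5.05 = 8.95.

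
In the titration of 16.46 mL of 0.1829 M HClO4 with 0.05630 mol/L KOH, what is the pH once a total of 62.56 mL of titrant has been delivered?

11.81

n(acid) = 0.1829 x 0.01646 = 0.003011 mol; n(KOH) added = 0.05630 x 0.06256 = 0.003522 mol.
Base is in excess by 0.003522 - 0.003011 = 0.0005116 mol in a total volume of 0.07902 L.
[OH^-] = 0.0005116/0.07902 = 0.006474 M, so pOH = 2.19 and pH = 14.00 - 2.19 = 11.81.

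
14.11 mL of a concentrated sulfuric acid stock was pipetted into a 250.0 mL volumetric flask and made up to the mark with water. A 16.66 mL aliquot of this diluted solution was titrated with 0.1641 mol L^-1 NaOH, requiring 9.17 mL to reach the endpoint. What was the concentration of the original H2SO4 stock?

n(NaOH) = 0.1641 x 0.009170 = 0.001505 mol.
n(H2SO4) in the aliquot = 0.001505 x 1/2 = 0.0007524 mol.
[diluted H2SO4] = 0.0007524 / 0.01666 = 0.04516 M.
Dilution factor = 250.0/14.11 = 17.72, so [stock] = 0.04516 x 17.72 = 0.800 M.

0.800 M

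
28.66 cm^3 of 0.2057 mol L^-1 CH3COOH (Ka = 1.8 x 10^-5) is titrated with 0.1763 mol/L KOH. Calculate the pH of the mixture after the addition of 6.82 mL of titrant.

4.15

Initial n(CH3COOH) = 0.2057 x 0.02866 = 0.005895 mol.
n(KOH) added = 0.1763 x 0.006820 = 0.001202 mol, converting that many moles of CH3COOH to CH3COO-.
Remaining n(CH3COOH) = 0.004693 mol; n(CH3COO-) = 0.001202 mol.
By Henderson-Hasselbalch, pH = pKa + log([A^-]/[HA]) = 4.74 + log(0.001202/0.004693) = 4.74 + (-0.59) = 4.15.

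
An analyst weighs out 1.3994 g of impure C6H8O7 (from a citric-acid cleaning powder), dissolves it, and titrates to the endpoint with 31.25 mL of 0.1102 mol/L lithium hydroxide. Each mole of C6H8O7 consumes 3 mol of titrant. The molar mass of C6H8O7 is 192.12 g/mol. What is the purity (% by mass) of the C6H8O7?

n(LiOH) = 0.1102 x 0.03125 = 0.003444 mol.
n(C6H8O7) = 0.003444 / 3 = 0.001148 mol.
mass of C6H8O7 = 0.001148 x 192.12 = 0.2205 g.
% purity = 0.2205 / 1.3994 x 100 = 15.8%.

15.8%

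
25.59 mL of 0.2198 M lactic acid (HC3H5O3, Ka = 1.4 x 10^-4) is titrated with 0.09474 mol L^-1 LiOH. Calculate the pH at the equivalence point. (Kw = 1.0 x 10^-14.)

n(HC3H5O3) = 0.2198 x 0.02559 = 0.005625 mol; V(LiOH) at equivalence = 0.005625/0.09474 = 0.05937 L.
At equivalence all the acid is converted to C3H5O3-; total volume = 0.02559 + 0.05937 = 0.08496 L, so [C3H5O3-] = 0.005625/0.08496 = 0.06620 M.
Kb = Kw/Ka = 1.0e-14 / 1.4 x 10^-4 = 7.14e-11.
[OH^-] = sqrt(Kb x [C3H5O3-]) = sqrt(7.14e-11 x 0.06620) = 2.17e-6 M.
pOH = 5.66, so pH = 14.00 - 5.66 = 8.34.

8.34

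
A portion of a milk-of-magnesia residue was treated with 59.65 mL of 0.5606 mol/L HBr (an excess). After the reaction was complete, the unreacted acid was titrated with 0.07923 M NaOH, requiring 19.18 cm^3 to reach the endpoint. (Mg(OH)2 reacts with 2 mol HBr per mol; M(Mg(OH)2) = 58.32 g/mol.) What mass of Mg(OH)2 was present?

0.931 g

Total n(HBr) added = 0.5606 x 0.05965 = 0.03344 mol.
n(NaOH) used = 0.07923 x 0.01918 = 0.001520 mol, which equals the excess n(HBr).
So n(HBr) consumed by the sample = 0.03344 - 0.001520 = 0.03192 mol.
n(Mg(OH)2) = 0.03192 / 2 = 0.01596 mol.
mass = 0.01596 mol x 58.32 g/mol = 0.931 g.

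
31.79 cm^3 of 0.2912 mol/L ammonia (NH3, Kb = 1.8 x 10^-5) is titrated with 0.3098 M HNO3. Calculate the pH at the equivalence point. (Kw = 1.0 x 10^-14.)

5.04

n(NH3) = 0.2912 x 0.03179 = 0.009257 mol; V(HNO3) at equivalence = 0.009257/0.3098 = 0.02988 L.
At equivalence the base is fully converted to NH4+; total volume = 0.06167 L, so [NH4+] = 0.009257/0.06167 = 0.1501 M.
Ka(NH4+) = Kw/Kb = 1.0e-14 / 1.8 x 10^-5 = 5.56e-10.
[H^+] = sqrt(Ka x [NH4+]) = sqrt(5.56e-10 x 0.1501) = 9.13e-6 M.
pH = -log(9.13e-6) = 5.04.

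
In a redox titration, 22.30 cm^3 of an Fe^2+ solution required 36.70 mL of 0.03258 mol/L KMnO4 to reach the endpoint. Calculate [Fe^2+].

0.268 M

n(KMnO4) = 0.03258 x 0.03670 = 0.001196 mol.
From the balanced equation, 1 mol KMnO4 reacts with 5 mol Fe^2+, so n(Fe^2+) = 0.001196 x 5/1 = 0.005978 mol.
[Fe^2+] = 0.005978 / 0.02230 L = 0.268 M.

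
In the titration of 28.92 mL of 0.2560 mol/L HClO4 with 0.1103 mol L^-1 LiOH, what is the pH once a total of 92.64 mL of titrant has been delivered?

12.36

n(acid) = 0.2560 x 0.02892 = 0.007404 mol; n(LiOH) added = 0.1103 x 0.09264 = 0.01022 mol.
Base is in excess by 0.01022 - 0.007404 = 0.002815 mol in a total volume of 0.1216 L.
[OH^-] = 0.002815/0.1216 = 0.02315 M, so pOH = 1.64 and pH = 14.00 - 1.64 = 12.36.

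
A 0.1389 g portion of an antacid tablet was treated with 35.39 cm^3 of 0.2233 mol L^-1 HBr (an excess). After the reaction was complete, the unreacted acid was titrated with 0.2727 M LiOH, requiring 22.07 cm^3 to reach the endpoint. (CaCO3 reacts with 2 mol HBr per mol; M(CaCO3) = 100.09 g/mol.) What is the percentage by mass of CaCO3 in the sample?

Total n(HBr) added = 0.2233 x 0.03539 = 0.007903 mol.
n(LiOH) used = 0.2727 x 0.02207 = 0.006018 mol, which equals the excess n(HBr).
So n(HBr) consumed by the sample = 0.007903 - 0.006018 = 0.001884 mol.
n(CaCO3) = 0.001884 / 2 = 0.0009420 mol.
mass CaCO3 = 0.0009420 x 100.09 = 0.09429 g, so %CaCO3 = 0.09429/0.1389 x 100 = 67.9%.

67.9%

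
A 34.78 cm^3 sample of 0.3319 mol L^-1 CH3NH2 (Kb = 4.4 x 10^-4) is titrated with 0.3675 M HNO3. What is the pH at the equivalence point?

n(CH3NH2) = 0.3319 x 0.03478 = 0.01154 mol; V(HNO3) at equivalence = 0.01154/0.3675 = 0.03141 L.
At equivalence the base is fully converted to CH3NH3+; total volume = 0.06619 L, so [CH3NH3+] = 0.01154/0.06619 = 0.1744 M.
Ka(CH3NH3+) = Kw/Kb = 1.0e-14 / 4.4 x 10^-4 = 2.27e-11.
[H^+] = sqrt(Ka x [CH3NH3+]) = sqrt(2.27e-11 x 0.1744) = 1.99e-6 M.
pH = -log(1.99e-6) = 5.70.

5.70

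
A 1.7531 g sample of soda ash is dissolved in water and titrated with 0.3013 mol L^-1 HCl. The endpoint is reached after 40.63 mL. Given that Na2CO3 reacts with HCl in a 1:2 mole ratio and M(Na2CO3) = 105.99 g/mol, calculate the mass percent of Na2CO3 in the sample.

37.0%

n(HCl) = 0.3013 x 0.04063 = 0.01224 mol.
n(Na2CO3) = 0.01224 / 2 = 0.006121 mol.
mass of Na2CO3 = 0.006121 x 105.99 = 0.6488 g.
% purity = 0.6488 / 1.7531 x 100 = 37.0%.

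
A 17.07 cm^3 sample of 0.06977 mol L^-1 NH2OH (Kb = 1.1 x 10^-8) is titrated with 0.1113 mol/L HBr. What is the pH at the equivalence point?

n(NH2OH) = 0.06977 x 0.01707 = 0.001191 mol; V(HBr) at equivalence = 0.001191/0.1113 = 0.01070 L.
At equivalence the base is fully converted to NH3OH+; total volume = 0.02777 L, so [NH3OH+] = 0.001191/0.02777 = 0.04289 M.
Ka(NH3OH+) = Kw/Kb = 1.0e-14 / 1.1 x 10^-8 = 9.09e-7.
[H^+] = sqrt(Ka x [NH3OH+]) = sqrt(9.09e-7 x 0.04289) = 0.000197 M.
pH = -log(0.000197) = 3.70.

3.70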